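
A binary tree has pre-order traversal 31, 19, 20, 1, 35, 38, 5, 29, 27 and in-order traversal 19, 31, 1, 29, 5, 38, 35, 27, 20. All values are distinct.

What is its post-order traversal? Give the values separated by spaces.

The first element of pre-order is the root; it splits in-order into left and right subtrees.
Root 31: left subtree has 1 node {19}, right has 7 {1, 29, 5, 38, 35, 27, 20}.
  Root 20: left subtree has 6 nodes {1, 29, 5, 38, 35, 27}, right has 0 { }.
    Root 1: left subtree has 0 nodes { }, right has 5 {29, 5, 38, 35, 27}.
      Root 35: left subtree has 3 nodes {29, 5, 38}, right has 1 {27}.
        Root 38: left subtree has 2 nodes {29, 5}, right has 0 { }.
          Root 5: left subtree has 1 node {29}, right has 0 { }.

19 29 5 38 27 35 1 20 31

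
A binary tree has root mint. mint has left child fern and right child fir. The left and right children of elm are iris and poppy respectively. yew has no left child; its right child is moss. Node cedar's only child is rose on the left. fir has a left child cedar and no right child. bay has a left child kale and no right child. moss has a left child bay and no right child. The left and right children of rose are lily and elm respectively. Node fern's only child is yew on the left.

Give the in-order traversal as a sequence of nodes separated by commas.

yew, kale, bay, moss, fern, mint, lily, rose, iris, elm, poppy, cedar, fir

In-order visits the left subtree, then the node, then the right subtree.
At mint: go left to fern.
  At fern: go left to yew.
    At yew: no left child.
    Visit yew.
    At yew: go right to moss.
      At moss: go left to bay.
        At bay: go left to kale.
          kale is a leaf — visit kale.
        Visit bay.
        At bay: no right child.
      Visit moss.
      At moss: no right child.
  Visit fern.
  At fern: no right child.
Visit mint.
At mint: go right to fir.
  At fir: go left to cedar.
    At cedar: go left to rose.
      At rose: go left to lily.
        lily is a leaf — visit lily.
      Visit rose.
      At rose: go right to elm.
        At elm: go left to iris.
          iris is a leaf — visit iris.
        Visit elm.
        At elm: go right to poppy.
          poppy is a leaf — visit poppy.
    Visit cedar.
    At cedar: no right child.
  Visit fir.
  At fir: no right child.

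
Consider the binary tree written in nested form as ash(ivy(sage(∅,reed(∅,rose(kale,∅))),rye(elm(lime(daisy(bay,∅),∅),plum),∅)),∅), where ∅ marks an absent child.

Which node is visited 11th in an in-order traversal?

rye

In-order visits the left subtree, then the node, then the right subtree.
At ash: go left to ivy.
  At ivy: go left to sage.
    At sage: no left child.
    Visit sage.
    At sage: go right to reed.
      At reed: no left child.
      Visit reed.
      At reed: go right to rose.
        At rose: go left to kale.
          kale is a leaf — visit kale.
        Visit rose.
        At rose: no right child.
  Visit ivy.
  At ivy: go right to rye.
    At rye: go left to elm.
      At elm: go left to lime.
        At lime: go left to daisy.
          At daisy: go left to bay.
            bay is a leaf — visit bay.
          Visit daisy.
          At daisy: no right child.
        Visit lime.
        At lime: no right child.
      Visit elm.
      At elm: go right to plum.
        plum is a leaf — visit plum.
    Visit rye.
    At rye: no right child.
Visit ash.
At ash: no right child.
Full in-order sequence: sage, reed, kale, rose, ivy, bay, daisy, lime, elm, plum, rye, ash.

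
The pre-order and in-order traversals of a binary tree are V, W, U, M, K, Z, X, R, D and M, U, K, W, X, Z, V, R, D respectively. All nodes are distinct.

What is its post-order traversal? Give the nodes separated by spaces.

The first element of pre-order is the root; it splits in-order into left and right subtrees.
Root V: left subtree has 6 nodes {M, U, K, W, X, Z}, right has 2 {R, D}.
  Root W: left subtree has 3 nodes {M, U, K}, right has 2 {X, Z}.
    Root U: left subtree has 1 node {M}, right has 1 {K}.
    Root Z: left subtree has 1 node {X}, right has 0 { }.
  Root R: left subtree has 0 nodes { }, right has 1 {D}.

M K U X Z W D R V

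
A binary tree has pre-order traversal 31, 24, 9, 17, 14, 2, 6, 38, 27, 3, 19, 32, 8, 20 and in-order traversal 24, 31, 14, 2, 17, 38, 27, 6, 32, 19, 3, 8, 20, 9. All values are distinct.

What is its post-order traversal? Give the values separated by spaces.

24 2 14 27 38 32 19 20 8 3 6 17 9 31

The first element of pre-order is the root; it splits in-order into left and right subtrees.
Root 31: left subtree has 1 node {24}, right has 12 {14, 2, 17, 38, 27, 6, 32, 19, 3, 8, 20, 9}.
  Root 9: left subtree has 11 nodes {14, 2, 17, 38, 27, 6, 32, 19, 3, 8, 20}, right has 0 { }.
    Root 17: left subtree has 2 nodes {14, 2}, right has 8 {38, 27, 6, 32, 19, 3, 8, 20}.
      Root 14: left subtree has 0 nodes { }, right has 1 {2}.
      Root 6: left subtree has 2 nodes {38, 27}, right has 5 {32, 19, 3, 8, 20}.
        Root 38: left subtree has 0 nodes { }, right has 1 {27}.
        Root 3: left subtree has 2 nodes {32, 19}, right has 2 {8, 20}.
          Root 19: left subtree has 1 node {32}, right has 0 { }.
          Root 8: left subtree has 0 nodes { }, right has 1 {20}.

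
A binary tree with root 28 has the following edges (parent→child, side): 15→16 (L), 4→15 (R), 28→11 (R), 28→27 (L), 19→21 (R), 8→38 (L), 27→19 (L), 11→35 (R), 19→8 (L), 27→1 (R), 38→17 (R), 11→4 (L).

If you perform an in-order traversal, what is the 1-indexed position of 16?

10

In-order visits the left subtree, then the node, then the right subtree.
At 28: go left to 27.
  At 27: go left to 19.
    At 19: go left to 8.
      At 8: go left to 38.
        At 38: no left child.
        Visit 38.
        At 38: go right to 17.
          17 is a leaf — visit 17.
      Visit 8.
      At 8: no right child.
    Visit 19.
    At 19: go right to 21.
      21 is a leaf — visit 21.
  Visit 27.
  At 27: go right to 1.
    1 is a leaf — visit 1.
Visit 28.
At 28: go right to 11.
  At 11: go left to 4.
    At 4: no left child.
    Visit 4.
    At 4: go right to 15.
      At 15: go left to 16.
        16 is a leaf — visit 16.
      Visit 15.
      At 15: no right child.
  Visit 11.
  At 11: go right to 35.
    35 is a leaf — visit 35.
Full in-order sequence: 38, 17, 8, 19, 21, 27, 1, 28, 4, 16, 15, 11, 35.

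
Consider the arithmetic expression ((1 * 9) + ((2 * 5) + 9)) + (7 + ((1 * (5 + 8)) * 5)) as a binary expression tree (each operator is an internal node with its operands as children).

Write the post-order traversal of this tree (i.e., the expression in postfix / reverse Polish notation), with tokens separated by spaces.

Post-order on an expression tree gives postfix notation: for each operator, emit left operand, right operand, then the operator.

1 9 * 2 5 * 9 + + 7 1 5 8 + * 5 * + +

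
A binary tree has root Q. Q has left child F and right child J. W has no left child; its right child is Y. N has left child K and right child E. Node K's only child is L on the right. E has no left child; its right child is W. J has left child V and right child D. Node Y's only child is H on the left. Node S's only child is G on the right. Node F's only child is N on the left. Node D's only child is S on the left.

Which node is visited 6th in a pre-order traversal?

Pre-order visits the node, then its left subtree, then its right subtree.
Visit Q.
At Q: go left to F.
  Visit F.
  At F: go left to N.
    Visit N.
    At N: go left to K.
      Visit K.
      At K: no left child.
      At K: go right to L.
        L is a leaf — visit L.
    At N: go right to E.
      Visit E.
      At E: no left child.
      At E: go right to W.
        Visit W.
        At W: no left child.
        At W: go right to Y.
          Visit Y.
          At Y: go left to H.
            H is a leaf — visit H.
          At Y: no right child.
  At F: no right child.
At Q: go right to J.
  Visit J.
  At J: go left to V.
    V is a leaf — visit V.
  At J: go right to D.
    Visit D.
    At D: go left to S.
      Visit S.
      At S: no left child.
      At S: go right to G.
        G is a leaf — visit G.
    At D: no right child.
Full pre-order sequence: Q, F, N, K, L, E, W, Y, H, J, V, D, S, G.

E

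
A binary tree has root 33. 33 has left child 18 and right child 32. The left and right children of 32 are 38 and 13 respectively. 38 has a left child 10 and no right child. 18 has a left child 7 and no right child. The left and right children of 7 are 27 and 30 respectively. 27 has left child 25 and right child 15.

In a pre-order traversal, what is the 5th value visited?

25

Pre-order visits the node, then its left subtree, then its right subtree.
Visit 33.
At 33: go left to 18.
  Visit 18.
  At 18: go left to 7.
    Visit 7.
    At 7: go left to 27.
      Visit 27.
      At 27: go left to 25.
        25 is a leaf — visit 25.
      At 27: go right to 15.
        15 is a leaf — visit 15.
    At 7: go right to 30.
      30 is a leaf — visit 30.
  At 18: no right child.
At 33: go right to 32.
  Visit 32.
  At 32: go left to 38.
    Visit 38.
    At 38: go left to 10.
      10 is a leaf — visit 10.
    At 38: no right child.
  At 32: go right to 13.
    13 is a leaf — visit 13.
Full pre-order sequence: 33, 18, 7, 27, 25, 15, 30, 32, 38, 10, 13.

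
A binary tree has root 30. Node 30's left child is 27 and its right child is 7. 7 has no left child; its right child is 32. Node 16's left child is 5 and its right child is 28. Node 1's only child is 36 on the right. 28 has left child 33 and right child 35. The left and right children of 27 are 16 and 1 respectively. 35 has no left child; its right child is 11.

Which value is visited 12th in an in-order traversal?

In-order visits the left subtree, then the node, then the right subtree.
At 30: go left to 27.
  At 27: go left to 16.
    At 16: go left to 5.
      5 is a leaf — visit 5.
    Visit 16.
    At 16: go right to 28.
      At 28: go left to 33.
        33 is a leaf — visit 33.
      Visit 28.
      At 28: go right to 35.
        At 35: no left child.
        Visit 35.
        At 35: go right to 11.
          11 is a leaf — visit 11.
  Visit 27.
  At 27: go right to 1.
    At 1: no left child.
    Visit 1.
    At 1: go right to 36.
      36 is a leaf — visit 36.
Visit 30.
At 30: go right to 7.
  At 7: no left child.
  Visit 7.
  At 7: go right to 32.
    32 is a leaf — visit 32.
Full in-order sequence: 5, 16, 33, 28, 35, 11, 27, 1, 36, 30, 7, 32.

32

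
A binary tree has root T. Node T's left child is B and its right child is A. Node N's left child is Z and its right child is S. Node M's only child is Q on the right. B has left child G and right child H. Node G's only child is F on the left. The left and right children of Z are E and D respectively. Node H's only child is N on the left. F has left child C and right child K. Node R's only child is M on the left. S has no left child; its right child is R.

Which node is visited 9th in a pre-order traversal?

Z

Pre-order visits the node, then its left subtree, then its right subtree.
Visit T.
At T: go left to B.
  Visit B.
  At B: go left to G.
    Visit G.
    At G: go left to F.
      Visit F.
      At F: go left to C.
        C is a leaf — visit C.
      At F: go right to K.
        K is a leaf — visit K.
    At G: no right child.
  At B: go right to H.
    Visit H.
    At H: go left to N.
      Visit N.
      At N: go left to Z.
        Visit Z.
        At Z: go left to E.
          E is a leaf — visit E.
        At Z: go right to D.
          D is a leaf — visit D.
      At N: go right to S.
        Visit S.
        At S: no left child.
        At S: go right to R.
          Visit R.
          At R: go left to M.
            Visit M.
            At M: no left child.
            At M: go right to Q.
              Q is a leaf — visit Q.
          At R: no right child.
    At H: no right child.
At T: go right to A.
  A is a leaf — visit A.
Full pre-order sequence: T, B, G, F, C, K, H, N, Z, E, D, S, R, M, Q, A.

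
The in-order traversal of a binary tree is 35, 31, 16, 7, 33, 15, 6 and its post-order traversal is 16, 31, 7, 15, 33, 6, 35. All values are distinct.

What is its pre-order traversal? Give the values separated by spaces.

The last element of post-order is the root; it splits in-order into left and right subtrees.
Root 35: left subtree has 0 nodes { }, right has 6 {31, 16, 7, 33, 15, 6}.
  Root 6: left subtree has 5 nodes {31, 16, 7, 33, 15}, right has 0 { }.
    Root 33: left subtree has 3 nodes {31, 16, 7}, right has 1 {15}.
      Root 7: left subtree has 2 nodes {31, 16}, right has 0 { }.
        Root 31: left subtree has 0 nodes { }, right has 1 {16}.

35 6 33 7 31 16 15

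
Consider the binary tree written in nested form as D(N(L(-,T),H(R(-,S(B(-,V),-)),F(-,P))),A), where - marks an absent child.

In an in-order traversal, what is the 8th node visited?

In-order visits the left subtree, then the node, then the right subtree.
At D: go left to N.
  At N: go left to L.
    At L: no left child.
    Visit L.
    At L: go right to T.
      T is a leaf — visit T.
  Visit N.
  At N: go right to H.
    At H: go left to R.
      At R: no left child.
      Visit R.
      At R: go right to S.
        At S: go left to B.
          At B: no left child.
          Visit B.
          At B: go right to V.
            V is a leaf — visit V.
        Visit S.
        At S: no right child.
    Visit H.
    At H: go right to F.
      At F: no left child.
      Visit F.
      At F: go right to P.
        P is a leaf — visit P.
Visit D.
At D: go right to A.
  A is a leaf — visit A.
Full in-order sequence: L, T, N, R, B, V, S, H, F, P, D, A.

H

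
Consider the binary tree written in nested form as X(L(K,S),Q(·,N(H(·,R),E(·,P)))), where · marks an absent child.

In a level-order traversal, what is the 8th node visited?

Level-order visits nodes level by level from the root, left to right within each level.
Level 0: X
Level 1: L, Q
Level 2: K, S, N
Level 3: H, E
Level 4: R, P
Full level-order sequence: X, L, Q, K, S, N, H, E, R, P.

E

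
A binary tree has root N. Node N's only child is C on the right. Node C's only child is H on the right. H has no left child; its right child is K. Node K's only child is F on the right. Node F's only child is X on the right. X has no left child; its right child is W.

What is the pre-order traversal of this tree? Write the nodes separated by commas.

N, C, H, K, F, X, W

Pre-order visits the node, then its left subtree, then its right subtree.
Visit N.
At N: no left child.
At N: go right to C.
  Visit C.
  At C: no left child.
  At C: go right to H.
    Visit H.
    At H: no left child.
    At H: go right to K.
      Visit K.
      At K: no left child.
      At K: go right to F.
        Visit F.
        At F: no left child.
        At F: go right to X.
          Visit X.
          At X: no left child.
          At X: go right to W.
            W is a leaf — visit W.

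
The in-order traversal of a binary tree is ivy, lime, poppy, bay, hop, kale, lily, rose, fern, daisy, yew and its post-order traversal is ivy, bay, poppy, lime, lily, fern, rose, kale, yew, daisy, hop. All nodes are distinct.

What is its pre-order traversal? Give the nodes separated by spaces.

hop lime ivy poppy bay daisy kale rose lily fern yew

The last element of post-order is the root; it splits in-order into left and right subtrees.
Root hop: left subtree has 4 nodes {ivy, lime, poppy, bay}, right has 6 {kale, lily, rose, fern, daisy, yew}.
  Root lime: left subtree has 1 node {ivy}, right has 2 {poppy, bay}.
    Root poppy: left subtree has 0 nodes { }, right has 1 {bay}.
  Root daisy: left subtree has 4 nodes {kale, lily, rose, fern}, right has 1 {yew}.
    Root kale: left subtree has 0 nodes { }, right has 3 {lily, rose, fern}.
      Root rose: left subtree has 1 node {lily}, right has 1 {fern}.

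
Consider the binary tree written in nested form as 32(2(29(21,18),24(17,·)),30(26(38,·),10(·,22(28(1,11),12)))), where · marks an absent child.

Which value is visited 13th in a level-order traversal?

28

Level-order visits nodes level by level from the root, left to right within each level.
Level 0: 32
Level 1: 2, 30
Level 2: 29, 24, 26, 10
Level 3: 21, 18, 17, 38, 22
Level 4: 28, 12
Level 5: 1, 11
Full level-order sequence: 32, 2, 30, 29, 24, 26, 10, 21, 18, 17, 38, 22, 28, 12, 1, 11.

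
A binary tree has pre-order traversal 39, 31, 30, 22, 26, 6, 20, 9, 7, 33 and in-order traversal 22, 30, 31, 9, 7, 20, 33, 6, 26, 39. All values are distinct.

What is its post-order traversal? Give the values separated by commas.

22, 30, 7, 9, 33, 20, 6, 26, 31, 39

The first element of pre-order is the root; it splits in-order into left and right subtrees.
Root 39: left subtree has 9 nodes {22, 30, 31, 9, 7, 20, 33, 6, 26}, right has 0 { }.
  Root 31: left subtree has 2 nodes {22, 30}, right has 6 {9, 7, 20, 33, 6, 26}.
    Root 30: left subtree has 1 node {22}, right has 0 { }.
    Root 26: left subtree has 5 nodes {9, 7, 20, 33, 6}, right has 0 { }.
      Root 6: left subtree has 4 nodes {9, 7, 20, 33}, right has 0 { }.
        Root 20: left subtree has 2 nodes {9, 7}, right has 1 {33}.
          Root 9: left subtree has 0 nodes { }, right has 1 {7}.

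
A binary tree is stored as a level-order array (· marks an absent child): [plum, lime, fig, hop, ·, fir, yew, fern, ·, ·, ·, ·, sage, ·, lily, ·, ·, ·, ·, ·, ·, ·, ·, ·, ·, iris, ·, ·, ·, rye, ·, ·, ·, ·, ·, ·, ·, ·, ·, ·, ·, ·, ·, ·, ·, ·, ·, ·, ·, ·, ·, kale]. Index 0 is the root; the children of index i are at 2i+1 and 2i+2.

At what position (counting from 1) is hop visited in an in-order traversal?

In-order visits the left subtree, then the node, then the right subtree.
At plum: go left to lime.
  At lime: go left to hop.
    At hop: go left to fern.
      fern is a leaf — visit fern.
    Visit hop.
    At hop: no right child.
  Visit lime.
  At lime: no right child.
Visit plum.
At plum: go right to fig.
  At fig: go left to fir.
    At fir: no left child.
    Visit fir.
    At fir: go right to sage.
      At sage: go left to iris.
        At iris: go left to kale.
          kale is a leaf — visit kale.
        Visit iris.
        At iris: no right child.
      Visit sage.
      At sage: no right child.
  Visit fig.
  At fig: go right to yew.
    At yew: no left child.
    Visit yew.
    At yew: go right to lily.
      At lily: go left to rye.
        rye is a leaf — visit rye.
      Visit lily.
      At lily: no right child.
Full in-order sequence: fern, hop, lime, plum, fir, kale, iris, sage, fig, yew, rye, lily.

2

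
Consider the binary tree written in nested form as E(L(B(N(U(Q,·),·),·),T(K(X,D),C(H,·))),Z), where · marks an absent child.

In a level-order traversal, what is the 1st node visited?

E

Level-order visits nodes level by level from the root, left to right within each level.
Level 0: E
Level 1: L, Z
Level 2: B, T
Level 3: N, K, C
Level 4: U, X, D, H
Level 5: Q
Full level-order sequence: E, L, Z, B, T, N, K, C, U, X, D, H, Q.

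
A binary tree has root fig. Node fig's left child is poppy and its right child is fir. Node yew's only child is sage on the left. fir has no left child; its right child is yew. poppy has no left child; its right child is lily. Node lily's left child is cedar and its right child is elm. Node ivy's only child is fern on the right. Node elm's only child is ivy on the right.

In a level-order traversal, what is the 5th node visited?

yew

Level-order visits nodes level by level from the root, left to right within each level.
Level 0: fig
Level 1: poppy, fir
Level 2: lily, yew
Level 3: cedar, elm, sage
Level 4: ivy
Level 5: fern
Full level-order sequence: fig, poppy, fir, lily, yew, cedar, elm, sage, ivy, fern.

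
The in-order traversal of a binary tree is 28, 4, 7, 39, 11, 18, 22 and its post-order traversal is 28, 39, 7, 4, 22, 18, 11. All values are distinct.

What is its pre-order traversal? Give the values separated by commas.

11, 4, 28, 7, 39, 18, 22

The last element of post-order is the root; it splits in-order into left and right subtrees.
Root 11: left subtree has 4 nodes {28, 4, 7, 39}, right has 2 {18, 22}.
  Root 4: left subtree has 1 node {28}, right has 2 {7, 39}.
    Root 7: left subtree has 0 nodes { }, right has 1 {39}.
  Root 18: left subtree has 0 nodes { }, right has 1 {22}.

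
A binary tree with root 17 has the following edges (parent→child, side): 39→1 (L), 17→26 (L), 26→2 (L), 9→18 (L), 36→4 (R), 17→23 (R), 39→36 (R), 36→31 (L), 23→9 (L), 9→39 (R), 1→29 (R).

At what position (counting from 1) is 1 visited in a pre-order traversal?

8

Pre-order visits the node, then its left subtree, then its right subtree.
Visit 17.
At 17: go left to 26.
  Visit 26.
  At 26: go left to 2.
    2 is a leaf — visit 2.
  At 26: no right child.
At 17: go right to 23.
  Visit 23.
  At 23: go left to 9.
    Visit 9.
    At 9: go left to 18.
      18 is a leaf — visit 18.
    At 9: go right to 39.
      Visit 39.
      At 39: go left to 1.
        Visit 1.
        At 1: no left child.
        At 1: go right to 29.
          29 is a leaf — visit 29.
      At 39: go right to 36.
        Visit 36.
        At 36: go left to 31.
          31 is a leaf — visit 31.
        At 36: go right to 4.
          4 is a leaf — visit 4.
  At 23: no right child.
Full pre-order sequence: 17, 26, 2, 23, 9, 18, 39, 1, 29, 36, 31, 4.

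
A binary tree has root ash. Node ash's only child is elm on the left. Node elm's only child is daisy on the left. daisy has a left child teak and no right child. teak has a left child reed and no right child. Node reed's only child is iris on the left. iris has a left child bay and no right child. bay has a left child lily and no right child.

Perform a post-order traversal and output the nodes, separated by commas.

Post-order visits the left subtree, then the right subtree, then the node.
At ash: go left to elm.
  At elm: go left to daisy.
    At daisy: go left to teak.
      At teak: go left to reed.
        At reed: go left to iris.
          At iris: go left to bay.
            At bay: go left to lily.
              lily is a leaf — visit lily.
            At bay: no right child.
            Visit bay.
          At iris: no right child.
          Visit iris.
        At reed: no right child.
        Visit reed.
      At teak: no right child.
      Visit teak.
    At daisy: no right child.
    Visit daisy.
  At elm: no right child.
  Visit elm.
At ash: no right child.
Visit ash.

lily, bay, iris, reed, teak, daisy, elm, ash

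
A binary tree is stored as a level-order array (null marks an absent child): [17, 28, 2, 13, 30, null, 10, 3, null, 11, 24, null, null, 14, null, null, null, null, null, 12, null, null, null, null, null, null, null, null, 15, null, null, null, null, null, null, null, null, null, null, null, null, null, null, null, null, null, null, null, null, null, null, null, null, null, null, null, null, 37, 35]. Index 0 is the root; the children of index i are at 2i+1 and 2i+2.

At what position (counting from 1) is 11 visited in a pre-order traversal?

6

Pre-order visits the node, then its left subtree, then its right subtree.
Visit 17.
At 17: go left to 28.
  Visit 28.
  At 28: go left to 13.
    Visit 13.
    At 13: go left to 3.
      3 is a leaf — visit 3.
    At 13: no right child.
  At 28: go right to 30.
    Visit 30.
    At 30: go left to 11.
      Visit 11.
      At 11: go left to 12.
        12 is a leaf — visit 12.
      At 11: no right child.
    At 30: go right to 24.
      24 is a leaf — visit 24.
At 17: go right to 2.
  Visit 2.
  At 2: no left child.
  At 2: go right to 10.
    Visit 10.
    At 10: go left to 14.
      Visit 14.
      At 14: no left child.
      At 14: go right to 15.
        Visit 15.
        At 15: go left to 37.
          37 is a leaf — visit 37.
        At 15: go right to 35.
          35 is a leaf — visit 35.
    At 10: no right child.
Full pre-order sequence: 17, 28, 13, 3, 30, 11, 12, 24, 2, 10, 14, 15, 37, 35.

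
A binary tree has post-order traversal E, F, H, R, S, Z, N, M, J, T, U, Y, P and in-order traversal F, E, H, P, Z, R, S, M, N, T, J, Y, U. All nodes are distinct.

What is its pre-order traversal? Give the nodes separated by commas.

P, H, F, E, Y, T, M, Z, S, R, N, J, U

The last element of post-order is the root; it splits in-order into left and right subtrees.
Root P: left subtree has 3 nodes {F, E, H}, right has 9 {Z, R, S, M, N, T, J, Y, U}.
  Root H: left subtree has 2 nodes {F, E}, right has 0 { }.
    Root F: left subtree has 0 nodes { }, right has 1 {E}.
  Root Y: left subtree has 7 nodes {Z, R, S, M, N, T, J}, right has 1 {U}.
    Root T: left subtree has 5 nodes {Z, R, S, M, N}, right has 1 {J}.
      Root M: left subtree has 3 nodes {Z, R, S}, right has 1 {N}.
        Root Z: left subtree has 0 nodes { }, right has 2 {R, S}.
          Root S: left subtree has 1 node {R}, right has 0 { }.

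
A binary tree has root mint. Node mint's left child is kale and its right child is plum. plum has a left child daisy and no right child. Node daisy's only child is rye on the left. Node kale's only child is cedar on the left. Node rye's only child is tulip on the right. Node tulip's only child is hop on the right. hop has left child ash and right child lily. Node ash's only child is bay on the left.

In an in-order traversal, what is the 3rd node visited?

mint

In-order visits the left subtree, then the node, then the right subtree.
At mint: go left to kale.
  At kale: go left to cedar.
    cedar is a leaf — visit cedar.
  Visit kale.
  At kale: no right child.
Visit mint.
At mint: go right to plum.
  At plum: go left to daisy.
    At daisy: go left to rye.
      At rye: no left child.
      Visit rye.
      At rye: go right to tulip.
        At tulip: no left child.
        Visit tulip.
        At tulip: go right to hop.
          At hop: go left to ash.
            At ash: go left to bay.
              bay is a leaf — visit bay.
            Visit ash.
            At ash: no right child.
          Visit hop.
          At hop: go right to lily.
            lily is a leaf — visit lily.
    Visit daisy.
    At daisy: no right child.
  Visit plum.
  At plum: no right child.
Full in-order sequence: cedar, kale, mint, rye, tulip, bay, ash, hop, lily, daisy, plum.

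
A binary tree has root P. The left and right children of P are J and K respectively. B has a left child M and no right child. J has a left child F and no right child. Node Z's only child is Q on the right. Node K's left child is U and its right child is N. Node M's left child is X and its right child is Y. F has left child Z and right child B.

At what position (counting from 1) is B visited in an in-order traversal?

7

In-order visits the left subtree, then the node, then the right subtree.
At P: go left to J.
  At J: go left to F.
    At F: go left to Z.
      At Z: no left child.
      Visit Z.
      At Z: go right to Q.
        Q is a leaf — visit Q.
    Visit F.
    At F: go right to B.
      At B: go left to M.
        At M: go left to X.
          X is a leaf — visit X.
        Visit M.
        At M: go right to Y.
          Y is a leaf — visit Y.
      Visit B.
      At B: no right child.
  Visit J.
  At J: no right child.
Visit P.
At P: go right to K.
  At K: go left to U.
    U is a leaf — visit U.
  Visit K.
  At K: go right to N.
    N is a leaf — visit N.
Full in-order sequence: Z, Q, F, X, M, Y, B, J, P, U, K, N.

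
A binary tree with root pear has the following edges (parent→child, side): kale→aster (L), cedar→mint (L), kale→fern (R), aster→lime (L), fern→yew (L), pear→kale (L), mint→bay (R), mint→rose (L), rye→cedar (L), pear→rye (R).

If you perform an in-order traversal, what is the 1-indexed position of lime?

In-order visits the left subtree, then the node, then the right subtree.
At pear: go left to kale.
  At kale: go left to aster.
    At aster: go left to lime.
      lime is a leaf — visit lime.
    Visit aster.
    At aster: no right child.
  Visit kale.
  At kale: go right to fern.
    At fern: go left to yew.
      yew is a leaf — visit yew.
    Visit fern.
    At fern: no right child.
Visit pear.
At pear: go right to rye.
  At rye: go left to cedar.
    At cedar: go left to mint.
      At mint: go left to rose.
        rose is a leaf — visit rose.
      Visit mint.
      At mint: go right to bay.
        bay is a leaf — visit bay.
    Visit cedar.
    At cedar: no right child.
  Visit rye.
  At rye: no right child.
Full in-order sequence: lime, aster, kale, yew, fern, pear, rose, mint, bay, cedar, rye.

1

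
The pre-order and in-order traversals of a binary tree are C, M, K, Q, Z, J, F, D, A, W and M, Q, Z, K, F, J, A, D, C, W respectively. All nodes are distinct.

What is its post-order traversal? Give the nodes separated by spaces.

Z Q F A D J K M W C

The first element of pre-order is the root; it splits in-order into left and right subtrees.
Root C: left subtree has 8 nodes {M, Q, Z, K, F, J, A, D}, right has 1 {W}.
  Root M: left subtree has 0 nodes { }, right has 7 {Q, Z, K, F, J, A, D}.
    Root K: left subtree has 2 nodes {Q, Z}, right has 4 {F, J, A, D}.
      Root Q: left subtree has 0 nodes { }, right has 1 {Z}.
      Root J: left subtree has 1 node {F}, right has 2 {A, D}.
        Root D: left subtree has 1 node {A}, right has 0 { }.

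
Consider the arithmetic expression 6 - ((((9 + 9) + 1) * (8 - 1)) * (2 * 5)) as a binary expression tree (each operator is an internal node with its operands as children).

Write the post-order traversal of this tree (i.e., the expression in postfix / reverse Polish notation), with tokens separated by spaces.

Post-order on an expression tree gives postfix notation: for each operator, emit left operand, right operand, then the operator.

6 9 9 + 1 + 8 1 - * 2 5 * * -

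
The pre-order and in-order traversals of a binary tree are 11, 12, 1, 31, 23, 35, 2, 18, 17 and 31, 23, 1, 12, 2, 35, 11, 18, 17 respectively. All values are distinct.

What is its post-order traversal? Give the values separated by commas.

The first element of pre-order is the root; it splits in-order into left and right subtrees.
Root 11: left subtree has 6 nodes {31, 23, 1, 12, 2, 35}, right has 2 {18, 17}.
  Root 12: left subtree has 3 nodes {31, 23, 1}, right has 2 {2, 35}.
    Root 1: left subtree has 2 nodes {31, 23}, right has 0 { }.
      Root 31: left subtree has 0 nodes { }, right has 1 {23}.
    Root 35: left subtree has 1 node {2}, right has 0 { }.
  Root 18: left subtree has 0 nodes { }, right has 1 {17}.

23, 31, 1, 2, 35, 12, 17, 18, 11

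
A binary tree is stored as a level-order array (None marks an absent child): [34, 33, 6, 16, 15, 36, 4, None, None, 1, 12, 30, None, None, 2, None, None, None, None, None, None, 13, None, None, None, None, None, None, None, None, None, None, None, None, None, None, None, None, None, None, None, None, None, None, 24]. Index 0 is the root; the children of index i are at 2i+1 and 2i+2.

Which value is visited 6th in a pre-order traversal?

Pre-order visits the node, then its left subtree, then its right subtree.
Visit 34.
At 34: go left to 33.
  Visit 33.
  At 33: go left to 16.
    16 is a leaf — visit 16.
  At 33: go right to 15.
    Visit 15.
    At 15: go left to 1.
      1 is a leaf — visit 1.
    At 15: go right to 12.
      Visit 12.
      At 12: go left to 13.
        Visit 13.
        At 13: no left child.
        At 13: go right to 24.
          24 is a leaf — visit 24.
      At 12: no right child.
At 34: go right to 6.
  Visit 6.
  At 6: go left to 36.
    Visit 36.
    At 36: go left to 30.
      30 is a leaf — visit 30.
    At 36: no right child.
  At 6: go right to 4.
    Visit 4.
    At 4: no left child.
    At 4: go right to 2.
      2 is a leaf — visit 2.
Full pre-order sequence: 34, 33, 16, 15, 1, 12, 13, 24, 6, 36, 30, 4, 2.

12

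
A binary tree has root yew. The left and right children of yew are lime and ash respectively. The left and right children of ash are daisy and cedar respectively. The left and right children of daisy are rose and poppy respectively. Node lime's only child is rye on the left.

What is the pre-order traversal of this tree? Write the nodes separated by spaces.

yew lime rye ash daisy rose poppy cedar

Pre-order visits the node, then its left subtree, then its right subtree.
Visit yew.
At yew: go left to lime.
  Visit lime.
  At lime: go left to rye.
    rye is a leaf — visit rye.
  At lime: no right child.
At yew: go right to ash.
  Visit ash.
  At ash: go left to daisy.
    Visit daisy.
    At daisy: go left to rose.
      rose is a leaf — visit rose.
    At daisy: go right to poppy.
      poppy is a leaf — visit poppy.
  At ash: go right to cedar.
    cedar is a leaf — visit cedar.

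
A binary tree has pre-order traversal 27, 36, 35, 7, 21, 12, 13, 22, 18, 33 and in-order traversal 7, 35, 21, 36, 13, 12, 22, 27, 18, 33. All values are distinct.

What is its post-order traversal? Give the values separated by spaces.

The first element of pre-order is the root; it splits in-order into left and right subtrees.
Root 27: left subtree has 7 nodes {7, 35, 21, 36, 13, 12, 22}, right has 2 {18, 33}.
  Root 36: left subtree has 3 nodes {7, 35, 21}, right has 3 {13, 12, 22}.
    Root 35: left subtree has 1 node {7}, right has 1 {21}.
    Root 12: left subtree has 1 node {13}, right has 1 {22}.
  Root 18: left subtree has 0 nodes { }, right has 1 {33}.

7 21 35 13 22 12 36 33 18 27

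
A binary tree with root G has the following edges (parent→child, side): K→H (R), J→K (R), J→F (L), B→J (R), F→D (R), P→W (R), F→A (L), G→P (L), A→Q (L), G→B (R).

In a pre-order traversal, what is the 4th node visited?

B

Pre-order visits the node, then its left subtree, then its right subtree.
Visit G.
At G: go left to P.
  Visit P.
  At P: no left child.
  At P: go right to W.
    W is a leaf — visit W.
At G: go right to B.
  Visit B.
  At B: no left child.
  At B: go right to J.
    Visit J.
    At J: go left to F.
      Visit F.
      At F: go left to A.
        Visit A.
        At A: go left to Q.
          Q is a leaf — visit Q.
        At A: no right child.
      At F: go right to D.
        D is a leaf — visit D.
    At J: go right to K.
      Visit K.
      At K: no left child.
      At K: go right to H.
        H is a leaf — visit H.
Full pre-order sequence: G, P, W, B, J, F, A, Q, D, K, H.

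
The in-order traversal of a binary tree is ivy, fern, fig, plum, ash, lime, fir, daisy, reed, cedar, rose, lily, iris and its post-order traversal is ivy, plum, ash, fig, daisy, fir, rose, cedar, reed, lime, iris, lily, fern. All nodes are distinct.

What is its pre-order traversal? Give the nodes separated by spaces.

The last element of post-order is the root; it splits in-order into left and right subtrees.
Root fern: left subtree has 1 node {ivy}, right has 11 {fig, plum, ash, lime, fir, daisy, reed, cedar, rose, lily, iris}.
  Root lily: left subtree has 9 nodes {fig, plum, ash, lime, fir, daisy, reed, cedar, rose}, right has 1 {iris}.
    Root lime: left subtree has 3 nodes {fig, plum, ash}, right has 5 {fir, daisy, reed, cedar, rose}.
      Root fig: left subtree has 0 nodes { }, right has 2 {plum, ash}.
        Root ash: left subtree has 1 node {plum}, right has 0 { }.
      Root reed: left subtree has 2 nodes {fir, daisy}, right has 2 {cedar, rose}.
        Root fir: left subtree has 0 nodes { }, right has 1 {daisy}.
        Root cedar: left subtree has 0 nodes { }, right has 1 {rose}.

fern ivy lily lime fig ash plum reed fir daisy cedar rose iris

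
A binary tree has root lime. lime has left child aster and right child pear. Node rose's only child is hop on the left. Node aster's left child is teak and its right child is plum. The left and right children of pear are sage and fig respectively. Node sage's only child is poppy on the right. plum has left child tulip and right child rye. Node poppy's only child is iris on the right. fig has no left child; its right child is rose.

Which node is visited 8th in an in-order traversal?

In-order visits the left subtree, then the node, then the right subtree.
At lime: go left to aster.
  At aster: go left to teak.
    teak is a leaf — visit teak.
  Visit aster.
  At aster: go right to plum.
    At plum: go left to tulip.
      tulip is a leaf — visit tulip.
    Visit plum.
    At plum: go right to rye.
      rye is a leaf — visit rye.
Visit lime.
At lime: go right to pear.
  At pear: go left to sage.
    At sage: no left child.
    Visit sage.
    At sage: go right to poppy.
      At poppy: no left child.
      Visit poppy.
      At poppy: go right to iris.
        iris is a leaf — visit iris.
  Visit pear.
  At pear: go right to fig.
    At fig: no left child.
    Visit fig.
    At fig: go right to rose.
      At rose: go left to hop.
        hop is a leaf — visit hop.
      Visit rose.
      At rose: no right child.
Full in-order sequence: teak, aster, tulip, plum, rye, lime, sage, poppy, iris, pear, fig, hop, rose.

poppy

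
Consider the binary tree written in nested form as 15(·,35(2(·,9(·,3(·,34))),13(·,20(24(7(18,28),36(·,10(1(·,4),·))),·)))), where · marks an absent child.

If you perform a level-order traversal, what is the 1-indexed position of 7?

10

Level-order visits nodes level by level from the root, left to right within each level.
Level 0: 15
Level 1: 35
Level 2: 2, 13
Level 3: 9, 20
Level 4: 3, 24
Level 5: 34, 7, 36
Level 6: 18, 28, 10
Level 7: 1
Level 8: 4
Full level-order sequence: 15, 35, 2, 13, 9, 20, 3, 24, 34, 7, 36, 18, 28, 10, 1, 4.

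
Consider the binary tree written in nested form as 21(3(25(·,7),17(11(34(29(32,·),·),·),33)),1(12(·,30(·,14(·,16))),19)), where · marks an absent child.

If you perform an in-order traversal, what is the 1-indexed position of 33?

In-order visits the left subtree, then the node, then the right subtree.
At 21: go left to 3.
  At 3: go left to 25.
    At 25: no left child.
    Visit 25.
    At 25: go right to 7.
      7 is a leaf — visit 7.
  Visit 3.
  At 3: go right to 17.
    At 17: go left to 11.
      At 11: go left to 34.
        At 34: go left to 29.
          At 29: go left to 32.
            32 is a leaf — visit 32.
          Visit 29.
          At 29: no right child.
        Visit 34.
        At 34: no right child.
      Visit 11.
      At 11: no right child.
    Visit 17.
    At 17: go right to 33.
      33 is a leaf — visit 33.
Visit 21.
At 21: go right to 1.
  At 1: go left to 12.
    At 12: no left child.
    Visit 12.
    At 12: go right to 30.
      At 30: no left child.
      Visit 30.
      At 30: go right to 14.
        At 14: no left child.
        Visit 14.
        At 14: go right to 16.
          16 is a leaf — visit 16.
  Visit 1.
  At 1: go right to 19.
    19 is a leaf — visit 19.
Full in-order sequence: 25, 7, 3, 32, 29, 34, 11, 17, 33, 21, 12, 30, 14, 16, 1, 19.

9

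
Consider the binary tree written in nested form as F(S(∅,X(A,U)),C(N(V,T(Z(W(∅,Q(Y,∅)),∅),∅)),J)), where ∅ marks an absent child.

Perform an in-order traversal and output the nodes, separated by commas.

In-order visits the left subtree, then the node, then the right subtree.
At F: go left to S.
  At S: no left child.
  Visit S.
  At S: go right to X.
    At X: go left to A.
      A is a leaf — visit A.
    Visit X.
    At X: go right to U.
      U is a leaf — visit U.
Visit F.
At F: go right to C.
  At C: go left to N.
    At N: go left to V.
      V is a leaf — visit V.
    Visit N.
    At N: go right to T.
      At T: go left to Z.
        At Z: go left to W.
          At W: no left child.
          Visit W.
          At W: go right to Q.
            At Q: go left to Y.
              Y is a leaf — visit Y.
            Visit Q.
            At Q: no right child.
        Visit Z.
        At Z: no right child.
      Visit T.
      At T: no right child.
  Visit C.
  At C: go right to J.
    J is a leaf — visit J.

S, A, X, U, F, V, N, W, Y, Q, Z, T, C, J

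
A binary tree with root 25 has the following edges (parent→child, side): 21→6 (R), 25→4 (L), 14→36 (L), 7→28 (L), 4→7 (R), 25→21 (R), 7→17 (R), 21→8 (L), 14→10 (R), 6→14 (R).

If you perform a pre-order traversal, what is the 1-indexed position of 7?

3

Pre-order visits the node, then its left subtree, then its right subtree.
Visit 25.
At 25: go left to 4.
  Visit 4.
  At 4: no left child.
  At 4: go right to 7.
    Visit 7.
    At 7: go left to 28.
      28 is a leaf — visit 28.
    At 7: go right to 17.
      17 is a leaf — visit 17.
At 25: go right to 21.
  Visit 21.
  At 21: go left to 8.
    8 is a leaf — visit 8.
  At 21: go right to 6.
    Visit 6.
    At 6: no left child.
    At 6: go right to 14.
      Visit 14.
      At 14: go left to 36.
        36 is a leaf — visit 36.
      At 14: go right to 10.
        10 is a leaf — visit 10.
Full pre-order sequence: 25, 4, 7, 28, 17, 21, 8, 6, 14, 36, 10.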